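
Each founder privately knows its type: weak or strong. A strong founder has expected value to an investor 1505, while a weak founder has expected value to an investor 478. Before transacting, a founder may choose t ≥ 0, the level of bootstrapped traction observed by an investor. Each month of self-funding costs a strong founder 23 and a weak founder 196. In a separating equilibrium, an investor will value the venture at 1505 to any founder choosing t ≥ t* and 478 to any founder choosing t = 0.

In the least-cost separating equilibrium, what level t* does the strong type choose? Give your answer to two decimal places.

A weak founder choosing t = 0 receives 478.
Imitating at t* instead would pay 1505 at cost 196·t*, netting 1505 − 196·t*.
Indifference: 478 = 1505 − 196·t*, so t* = (1505 − 478) / 196 ≈ 5.24.
This is the weak type's binding incentive-compatibility constraint; any t ≥ 5.24 sustains separation on that side.

5.24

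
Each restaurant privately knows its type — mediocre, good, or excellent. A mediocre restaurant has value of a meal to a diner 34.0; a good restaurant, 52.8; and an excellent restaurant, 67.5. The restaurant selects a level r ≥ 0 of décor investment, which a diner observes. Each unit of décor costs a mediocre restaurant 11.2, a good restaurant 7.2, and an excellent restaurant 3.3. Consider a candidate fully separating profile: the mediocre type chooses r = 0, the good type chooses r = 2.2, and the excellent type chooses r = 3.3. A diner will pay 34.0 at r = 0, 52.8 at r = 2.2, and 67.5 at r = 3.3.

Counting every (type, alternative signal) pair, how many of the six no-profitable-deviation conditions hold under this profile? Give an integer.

Good (own payoff 52.8 − 7.2×2.2 = 36.96): to r=0 gives 34.0 → no gain ✓; to r=3.3 gives 67.5 − 7.2×3.3 = 43.74 → profitable ✗.
Mediocre (own payoff 34.0): to r=2.2 gives 52.8 − 11.2×2.2 = 28.16 → no gain ✓; to r=3.3 gives 67.5 − 11.2×3.3 = 30.54 → no gain ✓.
Excellent (own payoff 67.5 − 3.3×3.3 = 56.61): to r=0 gives 34.0 → no gain ✓; to r=2.2 gives 52.8 − 3.3×2.2 = 45.54 → no gain ✓.
5 of the 6 constraints hold; not an equilibrium.

5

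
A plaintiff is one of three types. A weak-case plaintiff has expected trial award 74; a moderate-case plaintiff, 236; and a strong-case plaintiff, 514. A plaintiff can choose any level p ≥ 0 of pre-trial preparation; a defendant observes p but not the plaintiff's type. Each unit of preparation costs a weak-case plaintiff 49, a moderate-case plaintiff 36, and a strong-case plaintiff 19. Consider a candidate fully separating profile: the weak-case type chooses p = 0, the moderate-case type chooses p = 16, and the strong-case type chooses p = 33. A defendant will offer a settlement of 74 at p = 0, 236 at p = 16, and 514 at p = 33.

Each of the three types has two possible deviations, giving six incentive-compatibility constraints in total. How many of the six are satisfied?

Strong-case (own payoff 514 − 19×33 = -113): to p=0 gives 74 → profitable ✗; to p=16 gives 236 − 19×16 = -68 → profitable ✗.
Weak-case (own payoff 74): to p=16 gives 236 − 49×16 = -548 → no gain ✓; to p=33 gives 514 − 49×33 = -1103 → no gain ✓.
Moderate-case (own payoff 236 − 36×16 = -340): to p=0 gives 74 → profitable ✗; to p=33 gives 514 − 36×33 = -674 → no gain ✓.
3 of the 6 constraints hold; not an equilibrium.

3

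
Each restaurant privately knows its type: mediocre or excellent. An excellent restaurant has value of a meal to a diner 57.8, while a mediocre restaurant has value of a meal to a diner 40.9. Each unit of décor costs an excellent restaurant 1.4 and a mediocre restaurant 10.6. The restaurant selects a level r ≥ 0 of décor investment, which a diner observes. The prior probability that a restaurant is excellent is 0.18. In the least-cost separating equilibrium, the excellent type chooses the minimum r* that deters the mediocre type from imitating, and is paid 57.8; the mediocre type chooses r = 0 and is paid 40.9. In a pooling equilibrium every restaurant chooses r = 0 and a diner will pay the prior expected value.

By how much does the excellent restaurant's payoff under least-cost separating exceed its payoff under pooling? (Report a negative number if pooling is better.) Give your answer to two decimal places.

11.63

Least-cost separating signal: r* solves 40.9 = 57.8 − 10.6·r*, so r* = (57.8 − 40.9)/10.6 ≈ 1.5943.
Excellent type's separating payoff: 57.8 − 1.4 × r* = 57.8 − 1.4 × (57.8 − 40.9)/10.6 = 57.8 − 23.66/10.6 ≈ 55.5679.
Pooling payoff: 0.18 × 57.8 + 0.82 × 40.9 = 43.942.
Difference: 55.5679 − 43.942 = 11.6259, i.e. 11.63 to two decimal places.
The excellent type prefers to separate.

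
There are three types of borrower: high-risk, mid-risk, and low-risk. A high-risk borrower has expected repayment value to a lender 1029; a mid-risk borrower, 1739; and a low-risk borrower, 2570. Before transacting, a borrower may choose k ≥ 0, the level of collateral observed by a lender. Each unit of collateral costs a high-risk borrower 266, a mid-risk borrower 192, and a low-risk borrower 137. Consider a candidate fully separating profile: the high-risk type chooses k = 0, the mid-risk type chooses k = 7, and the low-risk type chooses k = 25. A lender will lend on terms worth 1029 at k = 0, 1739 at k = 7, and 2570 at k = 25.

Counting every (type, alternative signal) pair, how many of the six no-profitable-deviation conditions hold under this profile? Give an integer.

3

High-risk (own payoff 1029): to k=7 gives 1739 − 266×7 = -123 → no gain ✓; to k=25 gives 2570 − 266×25 = -4080 → no gain ✓.
Mid-risk (own payoff 1739 − 192×7 = 395): to k=0 gives 1029 → profitable ✗; to k=25 gives 2570 − 192×25 = -2230 → no gain ✓.
Low-risk (own payoff 2570 − 137×25 = -855): to k=0 gives 1029 → profitable ✗; to k=7 gives 1739 − 137×7 = 780 → profitable ✗.
3 of the 6 constraints hold; not an equilibrium.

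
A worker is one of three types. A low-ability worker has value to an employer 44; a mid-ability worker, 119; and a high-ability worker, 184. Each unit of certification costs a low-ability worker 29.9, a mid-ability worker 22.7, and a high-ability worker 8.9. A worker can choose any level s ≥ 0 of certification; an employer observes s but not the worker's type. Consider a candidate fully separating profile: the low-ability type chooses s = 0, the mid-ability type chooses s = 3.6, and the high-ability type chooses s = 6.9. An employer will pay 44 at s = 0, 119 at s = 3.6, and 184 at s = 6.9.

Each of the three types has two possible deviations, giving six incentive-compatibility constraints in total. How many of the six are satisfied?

High-ability (own payoff 184 − 8.9×6.9 = 122.59): to s=0 gives 44 → no gain ✓; to s=3.6 gives 119 − 8.9×3.6 = 86.96 → no gain ✓.
Mid-ability (own payoff 119 − 22.7×3.6 = 37.28): to s=0 gives 44 → profitable ✗; to s=6.9 gives 184 − 22.7×6.9 = 27.37 → no gain ✓.
Low-ability (own payoff 44): to s=3.6 gives 119 − 29.9×3.6 = 11.36 → no gain ✓; to s=6.9 gives 184 − 29.9×6.9 = -22.31 → no gain ✓.
5 of the 6 constraints hold; not an equilibrium.

5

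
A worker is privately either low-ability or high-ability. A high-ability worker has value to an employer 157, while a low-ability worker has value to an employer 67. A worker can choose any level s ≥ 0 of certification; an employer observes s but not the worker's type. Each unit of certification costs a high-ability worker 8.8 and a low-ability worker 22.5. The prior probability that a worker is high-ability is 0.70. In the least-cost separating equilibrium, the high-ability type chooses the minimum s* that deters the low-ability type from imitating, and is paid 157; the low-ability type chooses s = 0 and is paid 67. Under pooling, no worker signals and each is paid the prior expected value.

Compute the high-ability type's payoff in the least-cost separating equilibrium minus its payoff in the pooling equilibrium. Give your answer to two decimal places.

-8.20

Least-cost separating signal: s* solves 67 = 157 − 22.5·s*, so s* = (157 − 67)/22.5 = 4.
High-ability type's separating payoff: 157 − 8.8 × s* = 157 − 8.8 × (157 − 67)/22.5 = 157 − 792/22.5 = 121.8.
Pooling payoff: 0.70 × 157 + 0.30 × 67 = 130.
Difference: 121.8 − 130 = -8.20.
The high-ability type would prefer the pooling outcome.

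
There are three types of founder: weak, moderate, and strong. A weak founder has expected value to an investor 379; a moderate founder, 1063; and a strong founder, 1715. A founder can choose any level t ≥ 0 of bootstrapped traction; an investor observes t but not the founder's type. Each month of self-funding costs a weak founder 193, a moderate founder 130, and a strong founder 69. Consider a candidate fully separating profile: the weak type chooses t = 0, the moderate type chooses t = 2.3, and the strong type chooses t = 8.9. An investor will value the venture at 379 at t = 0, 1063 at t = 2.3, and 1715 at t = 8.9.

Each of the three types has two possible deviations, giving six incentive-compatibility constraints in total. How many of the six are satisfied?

5

Weak (own payoff 379): to t=2.3 gives 1063 − 193×2.3 = 619.1 → profitable ✗; to t=8.9 gives 1715 − 193×8.9 = -2.7 → no gain ✓.
Strong (own payoff 1715 − 69×8.9 = 1100.9): to t=0 gives 379 → no gain ✓; to t=2.3 gives 1063 − 69×2.3 = 904.3 → no gain ✓.
Moderate (own payoff 1063 − 130×2.3 = 764): to t=0 gives 379 → no gain ✓; to t=8.9 gives 1715 − 130×8.9 = 558 → no gain ✓.
5 of the 6 constraints hold; not an equilibrium.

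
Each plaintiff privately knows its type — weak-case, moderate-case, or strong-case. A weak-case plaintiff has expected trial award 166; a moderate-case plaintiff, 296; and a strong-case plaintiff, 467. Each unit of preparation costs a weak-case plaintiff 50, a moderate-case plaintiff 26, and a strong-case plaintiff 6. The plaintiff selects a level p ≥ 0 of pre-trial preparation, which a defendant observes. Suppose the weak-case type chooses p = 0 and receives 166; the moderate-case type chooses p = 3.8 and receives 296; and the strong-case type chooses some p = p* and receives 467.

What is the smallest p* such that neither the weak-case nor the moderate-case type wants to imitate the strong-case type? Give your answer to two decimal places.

10.38

Weak-case type (on-path payoff 166) won't mimic when 166 ≥ 467 − 50·p*, i.e. p* ≥ 6.02.
Moderate-case type (on-path payoff 296 − 26×3.8 = 197.2) won't mimic when 197.2 ≥ 467 − 26·p*, i.e. p* ≥ 10.38.
Both must hold, so p* = max(6.02, 10.38) = 10.38. The moderate-case type's constraint binds.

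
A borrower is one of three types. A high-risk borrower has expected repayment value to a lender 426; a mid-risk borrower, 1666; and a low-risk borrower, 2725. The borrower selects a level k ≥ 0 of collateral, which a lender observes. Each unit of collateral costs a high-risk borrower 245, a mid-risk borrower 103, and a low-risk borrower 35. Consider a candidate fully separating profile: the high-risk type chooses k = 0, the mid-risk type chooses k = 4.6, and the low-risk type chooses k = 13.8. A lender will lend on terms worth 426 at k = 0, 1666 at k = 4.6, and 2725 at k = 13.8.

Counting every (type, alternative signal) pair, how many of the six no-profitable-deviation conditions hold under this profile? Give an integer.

4

High-risk (own payoff 426): to k=4.6 gives 1666 − 245×4.6 = 539 → profitable ✗; to k=13.8 gives 2725 − 245×13.8 = -656 → no gain ✓.
Mid-risk (own payoff 1666 − 103×4.6 = 1192.2): to k=0 gives 426 → no gain ✓; to k=13.8 gives 2725 − 103×13.8 = 1303.6 → profitable ✗.
Low-risk (own payoff 2725 − 35×13.8 = 2242): to k=0 gives 426 → no gain ✓; to k=4.6 gives 1666 − 35×4.6 = 1505 → no gain ✓.
4 of the 6 constraints hold; not an equilibrium.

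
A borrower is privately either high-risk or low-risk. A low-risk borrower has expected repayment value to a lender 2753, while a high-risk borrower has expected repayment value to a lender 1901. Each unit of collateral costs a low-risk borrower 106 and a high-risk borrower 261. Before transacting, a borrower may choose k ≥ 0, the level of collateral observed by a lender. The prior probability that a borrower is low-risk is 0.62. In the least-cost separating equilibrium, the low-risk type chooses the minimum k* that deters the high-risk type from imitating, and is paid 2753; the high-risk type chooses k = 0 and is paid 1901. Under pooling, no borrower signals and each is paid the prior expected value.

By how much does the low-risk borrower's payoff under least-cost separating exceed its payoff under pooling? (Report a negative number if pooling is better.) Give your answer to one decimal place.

-22.3

Least-cost separating signal: k* solves 1901 = 2753 − 261·k*, so k* = (2753 − 1901)/261 ≈ 3.2644.
Low-risk type's separating payoff: 2753 − 106 × k* = 2753 − 106 × (2753 − 1901)/261 = 2753 − 90312/261 ≈ 2406.977.
Pooling payoff: 0.62 × 2753 + 0.38 × 1901 = 2429.24.
Difference: 2406.977 − 2429.24 = -22.263, i.e. -22.3 to one decimal place.
The low-risk type would prefer the pooling outcome.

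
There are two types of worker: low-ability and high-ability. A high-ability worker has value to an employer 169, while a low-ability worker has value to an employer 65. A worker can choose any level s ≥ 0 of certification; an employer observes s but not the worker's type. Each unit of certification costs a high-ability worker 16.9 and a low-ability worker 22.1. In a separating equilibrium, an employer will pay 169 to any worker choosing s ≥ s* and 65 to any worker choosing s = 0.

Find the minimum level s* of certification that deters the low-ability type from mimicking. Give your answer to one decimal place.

4.7

A low-ability worker choosing s = 0 receives 65.
Imitating at s* instead would pay 169 at cost 22.1·s*, netting 169 − 22.1·s*.
Indifference: 65 = 169 − 22.1·s*, so s* = (169 − 65) / 22.1 ≈ 4.7.
At s* the low-ability type's incentive constraint just binds; the high-ability type strictly prefers s* since its per-unit cost is lower.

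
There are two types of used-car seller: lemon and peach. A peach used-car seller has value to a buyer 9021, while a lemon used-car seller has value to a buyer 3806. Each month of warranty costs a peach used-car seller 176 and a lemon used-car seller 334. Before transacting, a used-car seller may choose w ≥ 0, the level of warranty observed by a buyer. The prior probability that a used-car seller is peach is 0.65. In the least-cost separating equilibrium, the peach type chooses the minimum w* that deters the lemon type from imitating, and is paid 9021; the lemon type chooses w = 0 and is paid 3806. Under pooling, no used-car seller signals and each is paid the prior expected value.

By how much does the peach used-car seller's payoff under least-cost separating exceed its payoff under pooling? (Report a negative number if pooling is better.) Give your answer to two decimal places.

Least-cost separating signal: w* solves 3806 = 9021 − 334·w*, so w* = (9021 − 3806)/334 ≈ 15.6138.
Peach type's separating payoff: 9021 − 176 × w* = 9021 − 176 × (9021 − 3806)/334 = 9021 − 917840/334 ≈ 6272.9760.
Pooling payoff: 0.65 × 9021 + 0.35 × 3806 = 7195.75.
Difference: 6272.9760 − 7195.75 = -922.774, i.e. -922.77 to two decimal places.
The peach type would prefer the pooling outcome.

-922.77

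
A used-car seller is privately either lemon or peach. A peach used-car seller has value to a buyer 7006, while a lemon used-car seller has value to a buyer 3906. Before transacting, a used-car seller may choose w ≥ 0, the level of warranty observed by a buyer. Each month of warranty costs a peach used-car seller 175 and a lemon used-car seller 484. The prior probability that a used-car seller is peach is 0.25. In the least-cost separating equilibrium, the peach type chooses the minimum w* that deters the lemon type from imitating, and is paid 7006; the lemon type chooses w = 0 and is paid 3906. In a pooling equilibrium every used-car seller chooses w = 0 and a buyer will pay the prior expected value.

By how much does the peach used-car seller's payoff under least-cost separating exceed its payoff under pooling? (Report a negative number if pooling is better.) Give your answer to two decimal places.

Least-cost separating signal: w* solves 3906 = 7006 − 484·w*, so w* = (7006 − 3906)/484 ≈ 6.4050.
Peach type's separating payoff: 7006 − 175 × w* = 7006 − 175 × (7006 − 3906)/484 = 7006 − 542500/484 ≈ 5885.1322.
Pooling payoff: 0.25 × 7006 + 0.75 × 3906 = 4681.
Difference: 5885.1322 − 4681 = 1204.1322, i.e. 1204.13 to two decimal places.
The peach type prefers to separate.

1204.13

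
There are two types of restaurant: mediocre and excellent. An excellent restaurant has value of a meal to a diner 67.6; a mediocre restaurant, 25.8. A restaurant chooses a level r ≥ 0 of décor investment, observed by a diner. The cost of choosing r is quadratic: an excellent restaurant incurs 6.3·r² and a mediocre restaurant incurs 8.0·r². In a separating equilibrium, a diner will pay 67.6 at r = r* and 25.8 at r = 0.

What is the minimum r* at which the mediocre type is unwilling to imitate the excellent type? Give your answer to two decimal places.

2.29

The mediocre type at r = 0 receives 25.8; imitating at r* yields 67.6 − 8.0·r*².
Indifference: 25.8 = 67.6 − 8.0·r*², so r*² = (67.6 − 25.8) / 8.0 = 5.225.
r* = √5.225 ≈ 2.29.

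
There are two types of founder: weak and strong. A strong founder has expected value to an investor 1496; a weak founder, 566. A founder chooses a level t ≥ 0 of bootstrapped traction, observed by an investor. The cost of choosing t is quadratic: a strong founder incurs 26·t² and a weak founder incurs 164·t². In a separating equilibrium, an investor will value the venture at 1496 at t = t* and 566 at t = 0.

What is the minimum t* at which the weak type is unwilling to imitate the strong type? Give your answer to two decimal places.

The weak type at t = 0 receives 566; imitating at t* yields 1496 − 164·t*².
Indifference: 566 = 1496 − 164·t*², so t*² = (1496 − 566) / 164 ≈ 5.6707.
t* = √5.6707 ≈ 2.38.

2.38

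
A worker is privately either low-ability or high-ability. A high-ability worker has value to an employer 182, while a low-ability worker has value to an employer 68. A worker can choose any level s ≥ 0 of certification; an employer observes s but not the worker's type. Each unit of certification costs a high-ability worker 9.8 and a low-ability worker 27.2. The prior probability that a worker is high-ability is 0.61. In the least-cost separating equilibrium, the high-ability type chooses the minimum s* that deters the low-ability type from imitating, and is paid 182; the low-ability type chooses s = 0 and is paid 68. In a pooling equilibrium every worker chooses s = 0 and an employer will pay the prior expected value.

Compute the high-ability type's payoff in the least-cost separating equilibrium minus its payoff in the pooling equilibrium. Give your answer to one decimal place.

3.4

Least-cost separating signal: s* solves 68 = 182 − 27.2·s*, so s* = (182 − 68)/27.2 ≈ 4.1912.
High-ability type's separating payoff: 182 − 9.8 × s* = 182 − 9.8 × (182 − 68)/27.2 = 182 − 1117.2/27.2 ≈ 140.926.
Pooling payoff: 0.61 × 182 + 0.39 × 68 = 137.54.
Difference: 140.926 − 137.54 = 3.386, i.e. 3.4 to one decimal place.
The high-ability type prefers to separate.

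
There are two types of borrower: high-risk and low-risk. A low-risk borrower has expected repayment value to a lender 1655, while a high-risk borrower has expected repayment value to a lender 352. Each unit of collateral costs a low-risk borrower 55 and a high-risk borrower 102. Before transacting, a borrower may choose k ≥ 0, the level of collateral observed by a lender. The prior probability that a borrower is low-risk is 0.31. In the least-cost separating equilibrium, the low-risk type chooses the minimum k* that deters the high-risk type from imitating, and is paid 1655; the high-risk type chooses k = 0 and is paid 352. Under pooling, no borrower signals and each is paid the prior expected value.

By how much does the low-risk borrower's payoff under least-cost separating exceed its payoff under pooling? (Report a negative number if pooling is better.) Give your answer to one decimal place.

Least-cost separating signal: k* solves 352 = 1655 − 102·k*, so k* = (1655 − 352)/102 ≈ 12.7745.
Low-risk type's separating payoff: 1655 − 55 × k* = 1655 − 55 × (1655 − 352)/102 = 1655 − 71665/102 ≈ 952.402.
Pooling payoff: 0.31 × 1655 + 0.69 × 352 = 755.93.
Difference: 952.402 − 755.93 = 196.472, i.e. 196.5 to one decimal place.
The low-risk type prefers to separate.

196.5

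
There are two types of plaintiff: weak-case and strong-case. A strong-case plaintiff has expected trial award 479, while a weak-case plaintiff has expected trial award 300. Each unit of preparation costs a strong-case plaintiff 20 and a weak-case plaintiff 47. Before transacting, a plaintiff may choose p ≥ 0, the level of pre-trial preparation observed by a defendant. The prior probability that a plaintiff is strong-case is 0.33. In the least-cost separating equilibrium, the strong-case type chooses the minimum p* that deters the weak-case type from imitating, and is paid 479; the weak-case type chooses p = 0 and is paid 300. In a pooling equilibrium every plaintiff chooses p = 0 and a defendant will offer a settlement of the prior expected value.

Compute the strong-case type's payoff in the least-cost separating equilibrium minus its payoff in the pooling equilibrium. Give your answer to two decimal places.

Least-cost separating signal: p* solves 300 = 479 − 47·p*, so p* = (479 − 300)/47 ≈ 3.8085.
Strong-case type's separating payoff: 479 − 20 × p* = 479 − 20 × (479 − 300)/47 = 479 − 3580/47 ≈ 402.8298.
Pooling payoff: 0.33 × 479 + 0.67 × 300 = 359.07.
Difference: 402.8298 − 359.07 = 43.7598, i.e. 43.76 to two decimal places.
The strong-case type prefers to separate.

43.76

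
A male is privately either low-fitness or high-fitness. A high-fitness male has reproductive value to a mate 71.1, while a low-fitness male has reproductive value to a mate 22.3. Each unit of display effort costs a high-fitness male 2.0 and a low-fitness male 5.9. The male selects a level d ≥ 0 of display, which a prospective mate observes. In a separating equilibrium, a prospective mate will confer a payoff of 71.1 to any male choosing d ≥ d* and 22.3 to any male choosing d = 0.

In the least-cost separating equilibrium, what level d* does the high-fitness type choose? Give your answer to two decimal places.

A low-fitness male choosing d = 0 receives 22.3.
Imitating at d* instead would pay 71.1 at cost 5.9·d*, netting 71.1 − 5.9·d*.
Indifference: 22.3 = 71.1 − 5.9·d*, so d* = (71.1 − 22.3) / 5.9 ≈ 8.27.
At d* the low-fitness type's incentive constraint just binds; the high-fitness type strictly prefers d* since its per-unit cost is lower.

8.27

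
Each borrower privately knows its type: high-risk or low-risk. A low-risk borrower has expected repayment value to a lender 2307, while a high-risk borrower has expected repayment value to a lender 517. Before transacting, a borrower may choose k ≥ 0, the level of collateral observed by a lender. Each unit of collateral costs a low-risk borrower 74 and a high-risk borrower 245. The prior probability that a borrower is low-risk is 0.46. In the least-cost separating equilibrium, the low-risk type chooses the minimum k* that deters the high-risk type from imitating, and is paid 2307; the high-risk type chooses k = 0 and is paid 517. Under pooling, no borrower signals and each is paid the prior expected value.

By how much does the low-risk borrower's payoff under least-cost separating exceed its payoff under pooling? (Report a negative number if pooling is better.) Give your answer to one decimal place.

Least-cost separating signal: k* solves 517 = 2307 − 245·k*, so k* = (2307 − 517)/245 ≈ 7.3061.
Low-risk type's separating payoff: 2307 − 74 × k* = 2307 − 74 × (2307 − 517)/245 = 2307 − 132460/245 ≈ 1766.347.
Pooling payoff: 0.46 × 2307 + 0.54 × 517 = 1340.4.
Difference: 1766.347 − 1340.4 = 425.947, i.e. 425.9 to one decimal place.
The low-risk type prefers to separate.

425.9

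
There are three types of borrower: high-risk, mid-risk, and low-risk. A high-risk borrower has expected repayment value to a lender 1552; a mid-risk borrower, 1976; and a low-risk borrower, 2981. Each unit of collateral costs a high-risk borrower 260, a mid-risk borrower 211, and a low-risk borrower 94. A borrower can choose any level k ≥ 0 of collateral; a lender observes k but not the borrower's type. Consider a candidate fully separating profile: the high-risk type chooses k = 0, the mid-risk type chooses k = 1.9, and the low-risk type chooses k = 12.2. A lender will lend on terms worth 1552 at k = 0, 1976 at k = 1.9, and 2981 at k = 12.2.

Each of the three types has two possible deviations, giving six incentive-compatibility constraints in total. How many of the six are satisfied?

High-risk (own payoff 1552): to k=1.9 gives 1976 − 260×1.9 = 1482 → no gain ✓; to k=12.2 gives 2981 − 260×12.2 = -191 → no gain ✓.
Low-risk (own payoff 2981 − 94×12.2 = 1834.2): to k=0 gives 1552 → no gain ✓; to k=1.9 gives 1976 − 94×1.9 = 1797.4 → no gain ✓.
Mid-risk (own payoff 1976 − 211×1.9 = 1575.1): to k=0 gives 1552 → no gain ✓; to k=12.2 gives 2981 − 211×12.2 = 406.8 → no gain ✓.
6 of the 6 constraints hold; this profile is a separating equilibrium.

6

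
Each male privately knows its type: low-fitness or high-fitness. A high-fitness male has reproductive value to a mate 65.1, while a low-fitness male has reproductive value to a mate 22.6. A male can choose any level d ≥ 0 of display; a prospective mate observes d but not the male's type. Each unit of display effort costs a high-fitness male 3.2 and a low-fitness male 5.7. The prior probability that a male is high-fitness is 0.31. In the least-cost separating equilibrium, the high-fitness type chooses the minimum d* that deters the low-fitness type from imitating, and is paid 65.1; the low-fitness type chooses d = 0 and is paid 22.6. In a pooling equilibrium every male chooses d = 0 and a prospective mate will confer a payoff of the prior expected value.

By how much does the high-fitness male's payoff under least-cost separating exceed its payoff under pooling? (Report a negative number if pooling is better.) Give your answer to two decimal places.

Least-cost separating signal: d* solves 22.6 = 65.1 − 5.7·d*, so d* = (65.1 − 22.6)/5.7 ≈ 7.4561.
High-fitness type's separating payoff: 65.1 − 3.2 × d* = 65.1 − 3.2 × (65.1 − 22.6)/5.7 = 65.1 − 136/5.7 ≈ 41.2404.
Pooling payoff: 0.31 × 65.1 + 0.69 × 22.6 = 35.775.
Difference: 41.2404 − 35.775 = 5.4654, i.e. 5.47 to two decimal places.
The high-fitness type prefers to separate.

5.47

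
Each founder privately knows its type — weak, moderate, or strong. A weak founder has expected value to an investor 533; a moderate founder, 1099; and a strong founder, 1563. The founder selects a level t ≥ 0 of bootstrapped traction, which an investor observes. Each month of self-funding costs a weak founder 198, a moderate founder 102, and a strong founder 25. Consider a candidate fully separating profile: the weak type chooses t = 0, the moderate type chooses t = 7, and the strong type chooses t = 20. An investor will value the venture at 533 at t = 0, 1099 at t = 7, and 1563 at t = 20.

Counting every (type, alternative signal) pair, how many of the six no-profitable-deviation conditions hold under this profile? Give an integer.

Moderate (own payoff 1099 − 102×7 = 385): to t=0 gives 533 → profitable ✗; to t=20 gives 1563 − 102×20 = -477 → no gain ✓.
Strong (own payoff 1563 − 25×20 = 1063): to t=0 gives 533 → no gain ✓; to t=7 gives 1099 − 25×7 = 924 → no gain ✓.
Weak (own payoff 533): to t=7 gives 1099 − 198×7 = -287 → no gain ✓; to t=20 gives 1563 − 198×20 = -2397 → no gain ✓.
5 of the 6 constraints hold; not an equilibrium.

5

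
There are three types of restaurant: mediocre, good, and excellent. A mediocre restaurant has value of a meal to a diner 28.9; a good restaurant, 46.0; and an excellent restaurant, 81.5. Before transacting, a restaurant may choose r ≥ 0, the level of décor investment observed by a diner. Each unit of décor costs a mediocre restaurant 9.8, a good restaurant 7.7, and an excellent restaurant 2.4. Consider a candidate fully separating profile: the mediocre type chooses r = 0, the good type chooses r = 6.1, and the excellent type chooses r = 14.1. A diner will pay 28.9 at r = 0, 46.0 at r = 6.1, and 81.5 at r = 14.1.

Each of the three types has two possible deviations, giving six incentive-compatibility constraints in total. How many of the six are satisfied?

5

Excellent (own payoff 81.5 − 2.4×14.1 = 47.66): to r=0 gives 28.9 → no gain ✓; to r=6.1 gives 46.0 − 2.4×6.1 = 31.36 → no gain ✓.
Good (own payoff 46.0 − 7.7×6.1 = -0.97): to r=0 gives 28.9 → profitable ✗; to r=14.1 gives 81.5 − 7.7×14.1 = -27.07 → no gain ✓.
Mediocre (own payoff 28.9): to r=6.1 gives 46.0 − 9.8×6.1 = -13.78 → no gain ✓; to r=14.1 gives 81.5 − 9.8×14.1 = -56.68 → no gain ✓.
5 of the 6 constraints hold; not an equilibrium.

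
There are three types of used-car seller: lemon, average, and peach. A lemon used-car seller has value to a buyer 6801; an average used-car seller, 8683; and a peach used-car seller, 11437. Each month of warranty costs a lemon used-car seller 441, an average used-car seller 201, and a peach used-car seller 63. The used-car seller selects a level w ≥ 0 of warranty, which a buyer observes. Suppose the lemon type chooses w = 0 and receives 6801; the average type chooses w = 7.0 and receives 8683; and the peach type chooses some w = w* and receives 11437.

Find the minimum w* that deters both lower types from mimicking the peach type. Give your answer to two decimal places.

Average type (on-path payoff 8683 − 201×7.0 = 7276) won't mimic when 7276 ≥ 11437 − 201·w*, i.e. w* ≥ 20.70.
Lemon type (on-path payoff 6801) won't mimic when 6801 ≥ 11437 − 441·w*, i.e. w* ≥ 10.51.
Both must hold, so w* = max(10.51, 20.70) = 20.70. The average type's constraint binds.

20.70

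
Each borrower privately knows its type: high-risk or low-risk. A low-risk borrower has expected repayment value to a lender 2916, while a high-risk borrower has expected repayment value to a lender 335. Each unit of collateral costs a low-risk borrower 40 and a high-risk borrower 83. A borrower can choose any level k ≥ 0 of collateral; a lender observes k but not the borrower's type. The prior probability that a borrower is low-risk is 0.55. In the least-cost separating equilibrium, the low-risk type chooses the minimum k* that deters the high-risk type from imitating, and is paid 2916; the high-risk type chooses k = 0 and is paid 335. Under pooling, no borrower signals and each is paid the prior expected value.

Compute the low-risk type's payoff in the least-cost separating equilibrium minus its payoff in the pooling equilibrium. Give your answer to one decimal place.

-82.4

Least-cost separating signal: k* solves 335 = 2916 − 83·k*, so k* = (2916 − 335)/83 ≈ 31.0964.
Low-risk type's separating payoff: 2916 − 40 × k* = 2916 − 40 × (2916 − 335)/83 = 2916 − 103240/83 ≈ 1672.145.
Pooling payoff: 0.55 × 2916 + 0.45 × 335 = 1754.55.
Difference: 1672.145 − 1754.55 = -82.405, i.e. -82.4 to one decimal place.
The low-risk type would prefer the pooling outcome.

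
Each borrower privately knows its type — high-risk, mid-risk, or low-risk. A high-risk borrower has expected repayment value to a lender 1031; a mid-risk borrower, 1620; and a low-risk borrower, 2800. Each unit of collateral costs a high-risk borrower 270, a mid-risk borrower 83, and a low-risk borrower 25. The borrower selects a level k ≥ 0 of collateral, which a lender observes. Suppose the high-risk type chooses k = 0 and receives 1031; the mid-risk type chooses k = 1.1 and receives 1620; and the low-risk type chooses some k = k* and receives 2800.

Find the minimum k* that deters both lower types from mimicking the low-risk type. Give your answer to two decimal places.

15.32

High-risk type (on-path payoff 1031) won't mimic when 1031 ≥ 2800 − 270·k*, i.e. k* ≥ 6.55.
Mid-risk type (on-path payoff 1620 − 83×1.1 = 1528.7) won't mimic when 1528.7 ≥ 2800 − 83·k*, i.e. k* ≥ 15.32.
Both must hold, so k* = max(6.55, 15.32) = 15.32. The mid-risk type's constraint binds.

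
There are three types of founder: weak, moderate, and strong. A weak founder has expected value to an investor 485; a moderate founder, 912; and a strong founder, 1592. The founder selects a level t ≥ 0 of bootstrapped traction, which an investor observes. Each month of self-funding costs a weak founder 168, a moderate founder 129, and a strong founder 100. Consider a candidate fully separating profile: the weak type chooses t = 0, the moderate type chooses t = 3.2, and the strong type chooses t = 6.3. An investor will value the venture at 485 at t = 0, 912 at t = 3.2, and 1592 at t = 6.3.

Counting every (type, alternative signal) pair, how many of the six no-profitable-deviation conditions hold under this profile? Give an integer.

4

Weak (own payoff 485): to t=3.2 gives 912 − 168×3.2 = 374.4 → no gain ✓; to t=6.3 gives 1592 − 168×6.3 = 533.6 → profitable ✗.
Strong (own payoff 1592 − 100×6.3 = 962): to t=0 gives 485 → no gain ✓; to t=3.2 gives 912 − 100×3.2 = 592 → no gain ✓.
Moderate (own payoff 912 − 129×3.2 = 499.2): to t=0 gives 485 → no gain ✓; to t=6.3 gives 1592 − 129×6.3 = 779.3 → profitable ✗.
4 of the 6 constraints hold; not an equilibrium.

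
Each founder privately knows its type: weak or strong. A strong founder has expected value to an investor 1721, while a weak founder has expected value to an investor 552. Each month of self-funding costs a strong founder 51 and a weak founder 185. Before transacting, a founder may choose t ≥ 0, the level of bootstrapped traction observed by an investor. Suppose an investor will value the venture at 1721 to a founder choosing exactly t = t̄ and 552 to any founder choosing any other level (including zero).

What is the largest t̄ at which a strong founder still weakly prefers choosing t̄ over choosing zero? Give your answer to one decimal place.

Choosing t̄ yields the strong type 1721 − 51·t̄; choosing zero yields 552.
The strong type is indifferent at 1721 − 51·t̄ = 552, i.e. t̄ = (1721 − 552) / 51 ≈ 22.9.
For any t̄ above 22.9 the strong type would rather pool at zero, so separation collapses.

22.9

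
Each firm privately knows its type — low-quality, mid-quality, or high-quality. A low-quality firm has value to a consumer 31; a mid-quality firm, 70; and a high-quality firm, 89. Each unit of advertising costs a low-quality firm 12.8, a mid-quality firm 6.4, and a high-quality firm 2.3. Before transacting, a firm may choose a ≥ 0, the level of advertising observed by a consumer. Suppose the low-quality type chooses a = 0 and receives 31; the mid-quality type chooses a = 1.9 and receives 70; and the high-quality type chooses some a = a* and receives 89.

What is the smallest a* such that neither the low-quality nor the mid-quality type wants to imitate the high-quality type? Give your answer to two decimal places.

4.87

Low-quality type (on-path payoff 31) won't mimic when 31 ≥ 89 − 12.8·a*, i.e. a* ≥ 4.53.
Mid-quality type (on-path payoff 70 − 6.4×1.9 = 57.84) won't mimic when 57.84 ≥ 89 − 6.4·a*, i.e. a* ≥ 4.87.
Both must hold, so a* = max(4.53, 4.87) = 4.87. The mid-quality type's constraint binds.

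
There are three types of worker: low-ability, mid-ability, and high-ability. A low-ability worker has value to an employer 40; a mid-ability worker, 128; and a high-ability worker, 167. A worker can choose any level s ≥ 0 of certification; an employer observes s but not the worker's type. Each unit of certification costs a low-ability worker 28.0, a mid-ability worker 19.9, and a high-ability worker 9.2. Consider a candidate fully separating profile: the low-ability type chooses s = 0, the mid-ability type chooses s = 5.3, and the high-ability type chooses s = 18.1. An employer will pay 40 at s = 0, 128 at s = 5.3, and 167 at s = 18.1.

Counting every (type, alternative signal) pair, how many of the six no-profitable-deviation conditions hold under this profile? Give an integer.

3

Low-ability (own payoff 40): to s=5.3 gives 128 − 28.0×5.3 = -20.4 → no gain ✓; to s=18.1 gives 167 − 28.0×18.1 = -339.8 → no gain ✓.
High-ability (own payoff 167 − 9.2×18.1 = 0.48): to s=0 gives 40 → profitable ✗; to s=5.3 gives 128 − 9.2×5.3 = 79.24 → profitable ✗.
Mid-ability (own payoff 128 − 19.9×5.3 = 22.53): to s=0 gives 40 → profitable ✗; to s=18.1 gives 167 − 19.9×18.1 = -193.19 → no gain ✓.
3 of the 6 constraints hold; not an equilibrium.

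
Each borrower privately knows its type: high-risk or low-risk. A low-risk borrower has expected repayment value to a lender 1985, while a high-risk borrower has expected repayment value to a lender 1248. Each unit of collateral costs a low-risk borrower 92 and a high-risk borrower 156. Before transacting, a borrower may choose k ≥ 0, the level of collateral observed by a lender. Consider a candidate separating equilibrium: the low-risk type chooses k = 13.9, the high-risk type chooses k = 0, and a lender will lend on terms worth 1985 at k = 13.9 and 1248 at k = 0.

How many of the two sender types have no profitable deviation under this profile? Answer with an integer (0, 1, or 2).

Low-risk type: signal → 1985 − 92 × 13.9 = 706.2; deviate to 0 → 1248. IC fails (706.2 < 1248).
High-risk type: stay at 0 → 1248; mimic → 1985 − 156 × 13.9 = -183.4. IC holds (1248 ≥ -183.4).
1 of 2 constraints hold, so this profile is not an equilibrium.

1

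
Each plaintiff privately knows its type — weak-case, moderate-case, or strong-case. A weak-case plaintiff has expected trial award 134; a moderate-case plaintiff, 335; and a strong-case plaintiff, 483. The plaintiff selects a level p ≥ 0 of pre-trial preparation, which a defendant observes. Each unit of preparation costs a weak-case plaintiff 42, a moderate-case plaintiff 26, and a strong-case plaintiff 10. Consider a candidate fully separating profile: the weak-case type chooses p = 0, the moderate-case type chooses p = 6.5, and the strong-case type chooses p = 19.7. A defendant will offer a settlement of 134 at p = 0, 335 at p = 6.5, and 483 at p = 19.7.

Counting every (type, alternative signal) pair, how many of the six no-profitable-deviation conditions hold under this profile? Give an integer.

Moderate-case (own payoff 335 − 26×6.5 = 166): to p=0 gives 134 → no gain ✓; to p=19.7 gives 483 − 26×19.7 = -29.2 → no gain ✓.
Strong-case (own payoff 483 − 10×19.7 = 286): to p=0 gives 134 → no gain ✓; to p=6.5 gives 335 − 10×6.5 = 270 → no gain ✓.
Weak-case (own payoff 134): to p=6.5 gives 335 − 42×6.5 = 62 → no gain ✓; to p=19.7 gives 483 − 42×19.7 = -344.4 → no gain ✓.
6 of the 6 constraints hold; this profile is a separating equilibrium.

6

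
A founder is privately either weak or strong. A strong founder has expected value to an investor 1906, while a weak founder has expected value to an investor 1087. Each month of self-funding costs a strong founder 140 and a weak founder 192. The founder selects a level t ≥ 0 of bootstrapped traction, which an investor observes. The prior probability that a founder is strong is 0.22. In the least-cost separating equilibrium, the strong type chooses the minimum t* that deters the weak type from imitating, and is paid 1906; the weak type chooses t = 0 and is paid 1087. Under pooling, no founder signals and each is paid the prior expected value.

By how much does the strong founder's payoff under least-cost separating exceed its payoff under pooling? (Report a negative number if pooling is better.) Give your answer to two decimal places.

41.63

Least-cost separating signal: t* solves 1087 = 1906 − 192·t*, so t* = (1906 − 1087)/192 ≈ 4.2656.
Strong type's separating payoff: 1906 − 140 × t* = 1906 − 140 × (1906 − 1087)/192 = 1906 − 114660/192 = 1308.8125.
Pooling payoff: 0.22 × 1906 + 0.78 × 1087 = 1267.18.
Difference: 1308.8125 − 1267.18 = 41.6325, i.e. 41.63 to two decimal places.
The strong type prefers to separate.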